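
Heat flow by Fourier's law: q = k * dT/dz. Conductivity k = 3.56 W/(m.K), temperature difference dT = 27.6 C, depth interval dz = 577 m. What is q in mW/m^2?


q = k * dT / dz * 1000
= 3.56 * 27.6 / 577 * 1000
= 0.170288 * 1000
= 170.2877 mW/m^2

170.2877


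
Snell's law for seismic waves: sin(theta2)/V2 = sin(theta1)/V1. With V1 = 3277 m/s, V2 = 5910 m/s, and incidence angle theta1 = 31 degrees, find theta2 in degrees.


sin(theta1) = sin(31 deg) = 0.515038
sin(theta2) = V2/V1 * sin(theta1) = 5910/3277 * 0.515038 = 0.92886
theta2 = arcsin(0.92886) = 68.2578 degrees

68.2578


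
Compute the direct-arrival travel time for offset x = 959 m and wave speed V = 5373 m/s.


t = x / V
= 959 / 5373
= 0.1785 s

0.1785


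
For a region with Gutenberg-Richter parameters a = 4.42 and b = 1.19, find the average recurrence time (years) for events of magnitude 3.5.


log10(N) = 4.42 - 1.19*3.5 = 0.255
N = 10^0.255 = 1.798871
T = 1/N = 1/1.798871 = 0.5559 years

0.5559


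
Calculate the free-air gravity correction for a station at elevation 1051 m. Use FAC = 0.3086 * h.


FAC = 0.3086 * h
= 0.3086 * 1051
= 324.3386 mGal

324.3386


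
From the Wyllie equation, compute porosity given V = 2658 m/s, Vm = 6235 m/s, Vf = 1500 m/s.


1/V - 1/Vm = 1/2658 - 1/6235 = 0.00021584
1/Vf - 1/Vm = 1/1500 - 1/6235 = 0.00050628
phi = 0.00021584 / 0.00050628 = 0.4263

0.4263


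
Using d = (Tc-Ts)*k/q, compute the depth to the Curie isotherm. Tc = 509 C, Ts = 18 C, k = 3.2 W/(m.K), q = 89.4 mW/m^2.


T_Curie - T_surf = 509 - 18 = 491 C
Convert q to W/m^2: 89.4 mW/m^2 = 0.0894 W/m^2
d = 491 * 3.2 / 0.0894 = 17574.94 m

17574.94


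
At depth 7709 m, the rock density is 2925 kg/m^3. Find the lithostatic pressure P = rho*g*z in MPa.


P = rho * g * z / 1e6
= 2925 * 9.81 * 7709 / 1e6
= 221203973.25 / 1e6
= 221.204 MPa

221.204


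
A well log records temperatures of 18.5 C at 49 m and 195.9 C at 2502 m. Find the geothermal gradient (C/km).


dT = 195.9 - 18.5 = 177.4 C
dz = 2502 - 49 = 2453 m
gradient = dT/dz * 1000 = 177.4/2453 * 1000 = 72.3196 C/km

72.3196


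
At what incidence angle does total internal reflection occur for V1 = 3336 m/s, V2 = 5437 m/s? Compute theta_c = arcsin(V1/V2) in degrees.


V1/V2 = 3336/5437 = 0.613574
theta_c = arcsin(0.613574) = 37.8484 degrees

37.8484


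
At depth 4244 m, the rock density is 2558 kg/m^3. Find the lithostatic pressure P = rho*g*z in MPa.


P = rho * g * z / 1e6
= 2558 * 9.81 * 4244 / 1e6
= 106498851.12 / 1e6
= 106.4989 MPa

106.4989


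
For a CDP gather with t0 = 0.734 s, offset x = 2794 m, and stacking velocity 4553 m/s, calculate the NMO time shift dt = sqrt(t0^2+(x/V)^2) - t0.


x/Vnmo = 2794/4553 = 0.613661
(x/Vnmo)^2 = 0.37658
t0^2 = 0.538756
sqrt(0.538756 + 0.37658) = 0.956732
dt = 0.956732 - 0.734 = 0.222732

0.222732


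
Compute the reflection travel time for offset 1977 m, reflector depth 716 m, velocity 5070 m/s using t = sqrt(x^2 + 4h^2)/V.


x^2 + 4h^2 = 1977^2 + 4*716^2 = 3908529 + 2050624 = 5959153
sqrt(5959153) = 2441.1376
t = 2441.1376 / 5070 = 0.4815 s

0.4815


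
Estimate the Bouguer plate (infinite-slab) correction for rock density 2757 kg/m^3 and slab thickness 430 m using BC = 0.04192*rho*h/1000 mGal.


BC = 0.04192 * rho * h / 1000
= 0.04192 * 2757 * 430 / 1000
= 49.6966 mGal

49.6966


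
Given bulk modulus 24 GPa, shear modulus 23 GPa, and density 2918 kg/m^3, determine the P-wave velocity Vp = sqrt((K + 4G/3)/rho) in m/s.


First compute the effective modulus:
K + 4G/3 = 24e9 + 4*23e9/3 = 54666666666.67 Pa
Then divide by density:
54666666666.67 / 2918 = 18734292.8947 Pa/(kg/m^3)
Take the square root:
Vp = sqrt(18734292.8947) = 4328.31 m/s

4328.31


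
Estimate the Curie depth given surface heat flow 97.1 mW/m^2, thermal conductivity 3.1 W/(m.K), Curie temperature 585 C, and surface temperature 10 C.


T_Curie - T_surf = 585 - 10 = 575 C
Convert q to W/m^2: 97.1 mW/m^2 = 0.0971 W/m^2
d = 575 * 3.1 / 0.0971 = 18357.36 m

18357.36


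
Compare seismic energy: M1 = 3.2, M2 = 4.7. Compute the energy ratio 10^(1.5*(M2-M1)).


M2 - M1 = 4.7 - 3.2 = 1.5
1.5 * 1.5 = 2.25
ratio = 10^2.25 = 177.83

177.83


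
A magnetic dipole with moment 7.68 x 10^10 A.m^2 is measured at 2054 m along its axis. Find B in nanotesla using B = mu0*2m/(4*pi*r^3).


m = 7.68 x 10^10 = 76800000000 A.m^2
2m = 153600000000 A.m^2
r^3 = 2054^3 = 8665653464
B = (4pi*10^-7) * 153600000000 / (4*pi * 8665653464) * 1e9
= 193019.452637 / 108895813044.23 * 1e9
= 1772.5149 nT

1772.5149


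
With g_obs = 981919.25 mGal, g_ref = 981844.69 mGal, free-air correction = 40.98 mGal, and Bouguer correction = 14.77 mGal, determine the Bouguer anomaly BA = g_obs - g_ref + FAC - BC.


BA = g_obs - g_ref + FAC - BC
= 981919.25 - 981844.69 + 40.98 - 14.77
= 100.77 mGal

100.77


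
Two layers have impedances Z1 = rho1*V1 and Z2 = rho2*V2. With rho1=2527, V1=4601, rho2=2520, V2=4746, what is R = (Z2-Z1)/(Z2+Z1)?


Z1 = 2527 * 4601 = 11626727
Z2 = 2520 * 4746 = 11959920
R = (11959920 - 11626727) / (11959920 + 11626727) = 333193 / 23586647 = 0.0141

0.0141


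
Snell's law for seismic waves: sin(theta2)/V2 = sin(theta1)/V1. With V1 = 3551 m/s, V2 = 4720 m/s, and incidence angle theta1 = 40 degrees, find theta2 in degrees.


sin(theta1) = sin(40 deg) = 0.642788
sin(theta2) = V2/V1 * sin(theta1) = 4720/3551 * 0.642788 = 0.854395
theta2 = arcsin(0.854395) = 58.693 degrees

58.693


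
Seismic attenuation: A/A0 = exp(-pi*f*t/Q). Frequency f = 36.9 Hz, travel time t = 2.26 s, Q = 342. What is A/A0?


pi*f*t/Q = pi*36.9*2.26/342 = 0.766053
A/A0 = exp(-0.766053) = 0.464844

0.464844


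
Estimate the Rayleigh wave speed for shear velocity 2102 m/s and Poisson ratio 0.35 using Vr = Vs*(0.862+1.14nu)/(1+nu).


Numerator factor = 0.862 + 1.14*0.35 = 1.261
Denominator = 1 + 0.35 = 1.35
Vr = 2102 * 1.261 / 1.35 = 1963.42 m/s

1963.42


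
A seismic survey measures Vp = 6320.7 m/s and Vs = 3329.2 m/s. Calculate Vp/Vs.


Vp/Vs = 6320.7 / 3329.2
= 1.8986

1.8986


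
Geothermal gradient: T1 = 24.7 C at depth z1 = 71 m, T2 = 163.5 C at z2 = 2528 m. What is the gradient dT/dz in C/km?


dT = 163.5 - 24.7 = 138.8 C
dz = 2528 - 71 = 2457 m
gradient = dT/dz * 1000 = 138.8/2457 * 1000 = 56.4917 C/km

56.4917


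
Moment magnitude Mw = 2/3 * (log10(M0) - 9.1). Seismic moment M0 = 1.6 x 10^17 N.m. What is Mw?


log10(M0) = log10(1.6 x 10^17) = 17.2041
Mw = 2/3 * (17.2041 - 9.1)
= 2/3 * 8.1041
= 5.4

5.4


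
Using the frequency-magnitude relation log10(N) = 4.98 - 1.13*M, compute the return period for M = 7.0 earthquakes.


log10(N) = 4.98 - 1.13*7.0 = -2.93
N = 10^-2.93 = 0.001175
T = 1/N = 1/0.001175 = 851.138 years

851.138


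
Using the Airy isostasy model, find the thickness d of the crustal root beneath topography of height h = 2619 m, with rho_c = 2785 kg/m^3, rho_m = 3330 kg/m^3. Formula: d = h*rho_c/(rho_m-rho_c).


rho_m - rho_c = 3330 - 2785 = 545
d = 2619 * 2785 / 545
= 7293915 / 545
= 13383.33 m

13383.33


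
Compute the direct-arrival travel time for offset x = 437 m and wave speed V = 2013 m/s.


t = x / V
= 437 / 2013
= 0.2171 s

0.2171


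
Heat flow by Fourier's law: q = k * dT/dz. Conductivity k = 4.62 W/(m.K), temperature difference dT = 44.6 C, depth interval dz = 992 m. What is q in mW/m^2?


q = k * dT / dz * 1000
= 4.62 * 44.6 / 992 * 1000
= 0.207714 * 1000
= 207.7137 mW/m^2

207.7137


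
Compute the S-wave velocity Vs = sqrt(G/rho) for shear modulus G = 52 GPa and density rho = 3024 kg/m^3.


Convert G to Pa: G = 52e9 Pa
Compute G/rho = 52e9 / 3024 = 17195767.1958
Vs = sqrt(17195767.1958) = 4146.78 m/s

4146.78


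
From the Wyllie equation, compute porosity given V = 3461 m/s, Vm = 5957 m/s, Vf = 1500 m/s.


1/V - 1/Vm = 1/3461 - 1/5957 = 0.00012106
1/Vf - 1/Vm = 1/1500 - 1/5957 = 0.0004988
phi = 0.00012106 / 0.0004988 = 0.2427

0.2427


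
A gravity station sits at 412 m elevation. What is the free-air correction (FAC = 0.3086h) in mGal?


FAC = 0.3086 * h
= 0.3086 * 412
= 127.1432 mGal

127.1432


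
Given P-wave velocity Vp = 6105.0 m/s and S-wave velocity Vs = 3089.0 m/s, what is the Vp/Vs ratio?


Vp/Vs = 6105.0 / 3089.0
= 1.9764

1.9764


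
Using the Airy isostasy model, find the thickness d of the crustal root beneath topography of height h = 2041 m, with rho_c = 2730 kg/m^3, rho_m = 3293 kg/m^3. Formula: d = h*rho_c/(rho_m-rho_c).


rho_m - rho_c = 3293 - 2730 = 563
d = 2041 * 2730 / 563
= 5571930 / 563
= 9896.86 m

9896.86


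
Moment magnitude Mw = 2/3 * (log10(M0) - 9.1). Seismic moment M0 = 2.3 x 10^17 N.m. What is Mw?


log10(M0) = log10(2.3 x 10^17) = 17.3617
Mw = 2/3 * (17.3617 - 9.1)
= 2/3 * 8.2617
= 5.51

5.51


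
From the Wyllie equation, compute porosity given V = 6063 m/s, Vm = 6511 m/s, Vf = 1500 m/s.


1/V - 1/Vm = 1/6063 - 1/6511 = 1.135e-05
1/Vf - 1/Vm = 1/1500 - 1/6511 = 0.00051308
phi = 1.135e-05 / 0.00051308 = 0.0221

0.0221


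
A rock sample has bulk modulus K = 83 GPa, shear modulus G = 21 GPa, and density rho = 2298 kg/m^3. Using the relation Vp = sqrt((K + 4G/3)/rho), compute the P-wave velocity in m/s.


First compute the effective modulus:
K + 4G/3 = 83e9 + 4*21e9/3 = 111000000000.0 Pa
Then divide by density:
111000000000.0 / 2298 = 48302872.0627 Pa/(kg/m^3)
Take the square root:
Vp = sqrt(48302872.0627) = 6950.03 m/s

6950.03


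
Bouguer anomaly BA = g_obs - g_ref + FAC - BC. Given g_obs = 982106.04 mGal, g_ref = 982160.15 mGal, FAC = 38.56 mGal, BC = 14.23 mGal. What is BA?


BA = g_obs - g_ref + FAC - BC
= 982106.04 - 982160.15 + 38.56 - 14.23
= -29.78 mGal

-29.78


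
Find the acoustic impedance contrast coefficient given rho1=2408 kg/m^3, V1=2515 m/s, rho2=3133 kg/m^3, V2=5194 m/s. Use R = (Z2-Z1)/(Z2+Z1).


Z1 = 2408 * 2515 = 6056120
Z2 = 3133 * 5194 = 16272802
R = (16272802 - 6056120) / (16272802 + 6056120) = 10216682 / 22328922 = 0.4576

0.4576


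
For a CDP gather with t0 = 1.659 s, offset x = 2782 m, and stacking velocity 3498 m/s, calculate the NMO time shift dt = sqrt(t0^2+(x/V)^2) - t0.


x/Vnmo = 2782/3498 = 0.795312
(x/Vnmo)^2 = 0.632521
t0^2 = 2.752281
sqrt(2.752281 + 0.632521) = 1.839783
dt = 1.839783 - 1.659 = 0.180783

0.180783


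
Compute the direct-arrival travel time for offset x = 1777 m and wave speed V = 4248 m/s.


t = x / V
= 1777 / 4248
= 0.4183 s

0.4183


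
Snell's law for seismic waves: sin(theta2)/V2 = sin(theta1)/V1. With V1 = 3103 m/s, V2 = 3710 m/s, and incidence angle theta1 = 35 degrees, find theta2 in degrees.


sin(theta1) = sin(35 deg) = 0.573576
sin(theta2) = V2/V1 * sin(theta1) = 3710/3103 * 0.573576 = 0.685778
theta2 = arcsin(0.685778) = 43.2968 degrees

43.2968


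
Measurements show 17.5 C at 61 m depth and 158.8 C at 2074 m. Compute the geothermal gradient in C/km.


dT = 158.8 - 17.5 = 141.3 C
dz = 2074 - 61 = 2013 m
gradient = dT/dz * 1000 = 141.3/2013 * 1000 = 70.1937 C/km

70.1937


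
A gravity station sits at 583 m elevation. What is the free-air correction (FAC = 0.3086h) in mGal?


FAC = 0.3086 * h
= 0.3086 * 583
= 179.9138 mGal

179.9138


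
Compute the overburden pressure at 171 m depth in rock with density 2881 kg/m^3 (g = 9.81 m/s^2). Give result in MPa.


P = rho * g * z / 1e6
= 2881 * 9.81 * 171 / 1e6
= 4832906.31 / 1e6
= 4.8329 MPa

4.8329


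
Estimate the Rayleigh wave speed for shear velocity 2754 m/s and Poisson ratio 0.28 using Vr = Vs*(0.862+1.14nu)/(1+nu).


Numerator factor = 0.862 + 1.14*0.28 = 1.1812
Denominator = 1 + 0.28 = 1.28
Vr = 2754 * 1.1812 / 1.28 = 2541.43 m/s

2541.43


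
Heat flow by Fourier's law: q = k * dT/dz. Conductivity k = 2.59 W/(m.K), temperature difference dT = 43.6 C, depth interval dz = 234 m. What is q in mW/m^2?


q = k * dT / dz * 1000
= 2.59 * 43.6 / 234 * 1000
= 0.482581 * 1000
= 482.5812 mW/m^2

482.5812


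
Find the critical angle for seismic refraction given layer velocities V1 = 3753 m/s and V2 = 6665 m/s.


V1/V2 = 3753/6665 = 0.563091
theta_c = arcsin(0.563091) = 34.2698 degrees

34.2698


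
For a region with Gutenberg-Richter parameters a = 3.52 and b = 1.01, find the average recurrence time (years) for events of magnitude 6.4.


log10(N) = 3.52 - 1.01*6.4 = -2.944
N = 10^-2.944 = 0.001138
T = 1/N = 1/0.001138 = 879.0225 years

879.0225


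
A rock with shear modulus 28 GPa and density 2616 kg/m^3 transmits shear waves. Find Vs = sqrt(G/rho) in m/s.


Convert G to Pa: G = 28e9 Pa
Compute G/rho = 28e9 / 2616 = 10703363.9144
Vs = sqrt(10703363.9144) = 3271.6 m/s

3271.6


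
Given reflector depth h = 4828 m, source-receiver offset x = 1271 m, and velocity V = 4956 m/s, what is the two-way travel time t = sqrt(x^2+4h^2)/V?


x^2 + 4h^2 = 1271^2 + 4*4828^2 = 1615441 + 93238336 = 94853777
sqrt(94853777) = 9739.2904
t = 9739.2904 / 4956 = 1.9652 s

1.9652


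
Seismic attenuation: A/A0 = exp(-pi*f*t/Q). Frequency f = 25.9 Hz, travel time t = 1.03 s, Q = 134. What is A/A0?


pi*f*t/Q = pi*25.9*1.03/134 = 0.625435
A/A0 = exp(-0.625435) = 0.535029

0.535029


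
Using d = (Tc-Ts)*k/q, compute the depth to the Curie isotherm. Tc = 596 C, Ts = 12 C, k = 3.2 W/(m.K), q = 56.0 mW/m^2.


T_Curie - T_surf = 596 - 12 = 584 C
Convert q to W/m^2: 56.0 mW/m^2 = 0.056 W/m^2
d = 584 * 3.2 / 0.056 = 33371.43 m

33371.43


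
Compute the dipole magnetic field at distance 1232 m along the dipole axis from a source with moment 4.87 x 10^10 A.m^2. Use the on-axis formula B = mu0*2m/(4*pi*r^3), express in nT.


m = 4.87 x 10^10 = 48700000000 A.m^2
2m = 97400000000 A.m^2
r^3 = 1232^3 = 1869959168
B = (4pi*10^-7) * 97400000000 / (4*pi * 1869959168) * 1e9
= 122396.449784 / 23498599938.81 * 1e9
= 5208.6699 nT

5208.6699


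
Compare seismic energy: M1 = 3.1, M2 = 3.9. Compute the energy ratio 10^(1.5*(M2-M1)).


M2 - M1 = 3.9 - 3.1 = 0.8
1.5 * 0.8 = 1.2
ratio = 10^1.2 = 15.85

15.85


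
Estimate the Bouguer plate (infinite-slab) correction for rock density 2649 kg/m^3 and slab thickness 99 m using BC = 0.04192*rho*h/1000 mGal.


BC = 0.04192 * rho * h / 1000
= 0.04192 * 2649 * 99 / 1000
= 10.9936 mGal

10.9936


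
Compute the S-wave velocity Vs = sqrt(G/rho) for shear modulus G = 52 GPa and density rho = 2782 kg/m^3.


Convert G to Pa: G = 52e9 Pa
Compute G/rho = 52e9 / 2782 = 18691588.785
Vs = sqrt(18691588.785) = 4323.38 m/s

4323.38


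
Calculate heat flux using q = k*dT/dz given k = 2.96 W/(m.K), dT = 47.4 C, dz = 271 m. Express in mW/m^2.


q = k * dT / dz * 1000
= 2.96 * 47.4 / 271 * 1000
= 0.517727 * 1000
= 517.7269 mW/m^2

517.7269


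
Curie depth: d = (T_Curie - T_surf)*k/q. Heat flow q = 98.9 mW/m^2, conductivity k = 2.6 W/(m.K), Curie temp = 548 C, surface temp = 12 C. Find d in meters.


T_Curie - T_surf = 548 - 12 = 536 C
Convert q to W/m^2: 98.9 mW/m^2 = 0.0989 W/m^2
d = 536 * 2.6 / 0.0989 = 14091.0 m

14091.0


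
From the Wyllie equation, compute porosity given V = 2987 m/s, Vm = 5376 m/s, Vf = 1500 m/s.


1/V - 1/Vm = 1/2987 - 1/5376 = 0.00014877
1/Vf - 1/Vm = 1/1500 - 1/5376 = 0.00048065
phi = 0.00014877 / 0.00048065 = 0.3095

0.3095


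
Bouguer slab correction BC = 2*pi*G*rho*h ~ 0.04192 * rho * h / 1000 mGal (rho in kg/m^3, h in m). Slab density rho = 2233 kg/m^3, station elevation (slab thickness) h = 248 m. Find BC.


BC = 0.04192 * rho * h / 1000
= 0.04192 * 2233 * 248 / 1000
= 23.2146 mGal

23.2146


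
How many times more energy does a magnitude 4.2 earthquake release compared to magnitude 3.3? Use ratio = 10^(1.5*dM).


M2 - M1 = 4.2 - 3.3 = 0.9
1.5 * 0.9 = 1.35
ratio = 10^1.35 = 22.39

22.39


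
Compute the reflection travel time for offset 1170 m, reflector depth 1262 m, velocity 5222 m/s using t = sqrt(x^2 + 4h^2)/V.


x^2 + 4h^2 = 1170^2 + 4*1262^2 = 1368900 + 6370576 = 7739476
sqrt(7739476) = 2781.9914
t = 2781.9914 / 5222 = 0.5327 s

0.5327


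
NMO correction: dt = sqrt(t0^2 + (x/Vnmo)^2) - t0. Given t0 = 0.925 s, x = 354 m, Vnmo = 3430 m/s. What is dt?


x/Vnmo = 354/3430 = 0.103207
(x/Vnmo)^2 = 0.010652
t0^2 = 0.855625
sqrt(0.855625 + 0.010652) = 0.93074
dt = 0.93074 - 0.925 = 0.00574

0.00574


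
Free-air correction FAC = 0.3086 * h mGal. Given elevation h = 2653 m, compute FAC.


FAC = 0.3086 * h
= 0.3086 * 2653
= 818.7158 mGal

818.7158


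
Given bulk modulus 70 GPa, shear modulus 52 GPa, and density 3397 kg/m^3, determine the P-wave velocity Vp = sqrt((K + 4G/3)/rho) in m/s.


First compute the effective modulus:
K + 4G/3 = 70e9 + 4*52e9/3 = 139333333333.33 Pa
Then divide by density:
139333333333.33 / 3397 = 41016583.2597 Pa/(kg/m^3)
Take the square root:
Vp = sqrt(41016583.2597) = 6404.42 m/s

6404.42


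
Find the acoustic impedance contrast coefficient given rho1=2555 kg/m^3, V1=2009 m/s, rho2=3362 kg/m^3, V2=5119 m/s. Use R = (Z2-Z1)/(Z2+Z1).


Z1 = 2555 * 2009 = 5132995
Z2 = 3362 * 5119 = 17210078
R = (17210078 - 5132995) / (17210078 + 5132995) = 12077083 / 22343073 = 0.5405

0.5405


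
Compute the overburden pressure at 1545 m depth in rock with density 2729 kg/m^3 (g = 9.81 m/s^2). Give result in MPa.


P = rho * g * z / 1e6
= 2729 * 9.81 * 1545 / 1e6
= 41361952.05 / 1e6
= 41.362 MPa

41.362


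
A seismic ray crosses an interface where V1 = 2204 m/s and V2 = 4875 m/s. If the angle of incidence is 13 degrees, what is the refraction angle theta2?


sin(theta1) = sin(13 deg) = 0.224951
sin(theta2) = V2/V1 * sin(theta1) = 4875/2204 * 0.224951 = 0.497566
theta2 = arcsin(0.497566) = 29.8391 degrees

29.8391


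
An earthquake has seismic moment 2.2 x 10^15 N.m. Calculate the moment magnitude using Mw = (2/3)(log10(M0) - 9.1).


log10(M0) = log10(2.2 x 10^15) = 15.3424
Mw = 2/3 * (15.3424 - 9.1)
= 2/3 * 6.2424
= 4.16

4.16


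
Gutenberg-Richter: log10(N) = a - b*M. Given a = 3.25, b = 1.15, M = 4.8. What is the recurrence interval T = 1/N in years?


log10(N) = 3.25 - 1.15*4.8 = -2.27
N = 10^-2.27 = 0.00537
T = 1/N = 1/0.00537 = 186.2087 years

186.2087


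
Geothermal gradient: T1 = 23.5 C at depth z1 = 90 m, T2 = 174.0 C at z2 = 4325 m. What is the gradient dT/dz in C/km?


dT = 174.0 - 23.5 = 150.5 C
dz = 4325 - 90 = 4235 m
gradient = dT/dz * 1000 = 150.5/4235 * 1000 = 35.5372 C/km

35.5372


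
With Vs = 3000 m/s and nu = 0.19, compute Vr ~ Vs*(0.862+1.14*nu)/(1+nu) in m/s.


Numerator factor = 0.862 + 1.14*0.19 = 1.0786
Denominator = 1 + 0.19 = 1.19
Vr = 3000 * 1.0786 / 1.19 = 2719.16 m/s

2719.16


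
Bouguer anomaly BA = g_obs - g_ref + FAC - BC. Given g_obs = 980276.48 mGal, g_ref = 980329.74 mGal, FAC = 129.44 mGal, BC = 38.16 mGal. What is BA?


BA = g_obs - g_ref + FAC - BC
= 980276.48 - 980329.74 + 129.44 - 38.16
= 38.02 mGal

38.02


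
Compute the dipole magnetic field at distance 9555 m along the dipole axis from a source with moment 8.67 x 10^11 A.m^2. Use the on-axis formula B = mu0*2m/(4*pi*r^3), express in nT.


m = 8.67 x 10^11 = 867000000000 A.m^2
2m = 1734000000000 A.m^2
r^3 = 9555^3 = 872352628875
B = (4pi*10^-7) * 1734000000000 / (4*pi * 872352628875) * 1e9
= 2179008.66453 / 10962306440853.77 * 1e9
= 198.7728 nT

198.7728


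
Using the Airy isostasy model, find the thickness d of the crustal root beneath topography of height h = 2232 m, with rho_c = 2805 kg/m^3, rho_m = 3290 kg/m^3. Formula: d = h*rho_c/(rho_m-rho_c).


rho_m - rho_c = 3290 - 2805 = 485
d = 2232 * 2805 / 485
= 6260760 / 485
= 12908.78 m

12908.78


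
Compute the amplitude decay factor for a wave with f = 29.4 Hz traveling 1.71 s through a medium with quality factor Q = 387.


pi*f*t/Q = pi*29.4*1.71/387 = 0.408115
A/A0 = exp(-0.408115) = 0.664903

0.664903


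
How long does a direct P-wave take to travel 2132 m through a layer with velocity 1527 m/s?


t = x / V
= 2132 / 1527
= 1.3962 s

1.3962


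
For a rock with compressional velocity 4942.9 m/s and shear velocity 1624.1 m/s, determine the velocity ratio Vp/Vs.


Vp/Vs = 4942.9 / 1624.1
= 3.0435

3.0435


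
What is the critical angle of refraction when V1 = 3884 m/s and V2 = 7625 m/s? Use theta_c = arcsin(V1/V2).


V1/V2 = 3884/7625 = 0.509377
theta_c = arcsin(0.509377) = 30.6223 degrees

30.6223


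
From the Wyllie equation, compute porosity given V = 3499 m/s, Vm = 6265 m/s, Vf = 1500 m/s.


1/V - 1/Vm = 1/3499 - 1/6265 = 0.00012618
1/Vf - 1/Vm = 1/1500 - 1/6265 = 0.00050705
phi = 0.00012618 / 0.00050705 = 0.2488

0.2488


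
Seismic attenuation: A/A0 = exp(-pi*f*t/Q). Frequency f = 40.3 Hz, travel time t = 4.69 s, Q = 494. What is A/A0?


pi*f*t/Q = pi*40.3*4.69/494 = 1.20199
A/A0 = exp(-1.20199) = 0.300595

0.300595


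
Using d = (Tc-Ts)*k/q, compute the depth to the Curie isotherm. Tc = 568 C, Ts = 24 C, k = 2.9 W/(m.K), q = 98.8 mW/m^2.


T_Curie - T_surf = 568 - 24 = 544 C
Convert q to W/m^2: 98.8 mW/m^2 = 0.0988 W/m^2
d = 544 * 2.9 / 0.0988 = 15967.61 m

15967.61


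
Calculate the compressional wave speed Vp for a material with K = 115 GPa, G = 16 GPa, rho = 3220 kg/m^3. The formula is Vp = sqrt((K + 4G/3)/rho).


First compute the effective modulus:
K + 4G/3 = 115e9 + 4*16e9/3 = 136333333333.33 Pa
Then divide by density:
136333333333.33 / 3220 = 42339544.5135 Pa/(kg/m^3)
Take the square root:
Vp = sqrt(42339544.5135) = 6506.88 m/s

6506.88


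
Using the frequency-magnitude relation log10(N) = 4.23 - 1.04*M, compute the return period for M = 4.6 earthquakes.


log10(N) = 4.23 - 1.04*4.6 = -0.554
N = 10^-0.554 = 0.279254
T = 1/N = 1/0.279254 = 3.581 years

3.581


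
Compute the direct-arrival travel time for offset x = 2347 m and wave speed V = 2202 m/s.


t = x / V
= 2347 / 2202
= 1.0658 s

1.0658


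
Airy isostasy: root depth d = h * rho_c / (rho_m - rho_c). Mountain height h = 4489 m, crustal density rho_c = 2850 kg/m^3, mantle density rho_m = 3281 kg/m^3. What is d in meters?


rho_m - rho_c = 3281 - 2850 = 431
d = 4489 * 2850 / 431
= 12793650 / 431
= 29683.64 m

29683.64


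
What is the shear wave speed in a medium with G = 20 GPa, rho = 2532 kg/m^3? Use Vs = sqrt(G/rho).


Convert G to Pa: G = 20e9 Pa
Compute G/rho = 20e9 / 2532 = 7898894.1548
Vs = sqrt(7898894.1548) = 2810.5 m/s

2810.5


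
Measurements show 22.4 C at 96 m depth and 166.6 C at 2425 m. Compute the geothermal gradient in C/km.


dT = 166.6 - 22.4 = 144.2 C
dz = 2425 - 96 = 2329 m
gradient = dT/dz * 1000 = 144.2/2329 * 1000 = 61.915 C/km

61.915


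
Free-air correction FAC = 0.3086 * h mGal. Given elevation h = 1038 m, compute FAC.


FAC = 0.3086 * h
= 0.3086 * 1038
= 320.3268 mGal

320.3268


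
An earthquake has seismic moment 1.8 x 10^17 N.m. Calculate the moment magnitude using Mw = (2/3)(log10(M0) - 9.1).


log10(M0) = log10(1.8 x 10^17) = 17.2553
Mw = 2/3 * (17.2553 - 9.1)
= 2/3 * 8.1553
= 5.44

5.44


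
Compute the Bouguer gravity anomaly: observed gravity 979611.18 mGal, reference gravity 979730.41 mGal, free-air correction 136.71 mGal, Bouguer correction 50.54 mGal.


BA = g_obs - g_ref + FAC - BC
= 979611.18 - 979730.41 + 136.71 - 50.54
= -33.06 mGal

-33.06


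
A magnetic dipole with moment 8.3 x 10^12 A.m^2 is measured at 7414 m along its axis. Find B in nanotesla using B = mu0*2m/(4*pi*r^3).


m = 8.3 x 10^12 = 8300000000000 A.m^2
2m = 16600000000000 A.m^2
r^3 = 7414^3 = 407528273944
B = (4pi*10^-7) * 16600000000000 / (4*pi * 407528273944) * 1e9
= 20860175.219836 / 5121151326210.4 * 1e9
= 4073.337 nT

4073.337


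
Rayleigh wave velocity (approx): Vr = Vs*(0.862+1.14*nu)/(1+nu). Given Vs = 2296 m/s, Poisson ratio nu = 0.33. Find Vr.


Numerator factor = 0.862 + 1.14*0.33 = 1.2382
Denominator = 1 + 0.33 = 1.33
Vr = 2296 * 1.2382 / 1.33 = 2137.52 m/s

2137.52


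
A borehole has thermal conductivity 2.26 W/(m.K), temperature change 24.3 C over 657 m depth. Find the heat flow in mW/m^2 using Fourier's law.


q = k * dT / dz * 1000
= 2.26 * 24.3 / 657 * 1000
= 0.083589 * 1000
= 83.589 mW/m^2

83.589


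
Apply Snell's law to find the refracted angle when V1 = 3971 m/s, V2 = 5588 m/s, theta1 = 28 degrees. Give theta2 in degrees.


sin(theta1) = sin(28 deg) = 0.469472
sin(theta2) = V2/V1 * sin(theta1) = 5588/3971 * 0.469472 = 0.660641
theta2 = arcsin(0.660641) = 41.3488 degrees

41.3488


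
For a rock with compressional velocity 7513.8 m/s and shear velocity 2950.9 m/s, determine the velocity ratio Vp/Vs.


Vp/Vs = 7513.8 / 2950.9
= 2.5463

2.5463


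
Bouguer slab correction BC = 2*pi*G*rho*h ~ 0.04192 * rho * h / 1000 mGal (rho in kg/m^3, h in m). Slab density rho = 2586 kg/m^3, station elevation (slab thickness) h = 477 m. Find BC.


BC = 0.04192 * rho * h / 1000
= 0.04192 * 2586 * 477 / 1000
= 51.7092 mGal

51.7092


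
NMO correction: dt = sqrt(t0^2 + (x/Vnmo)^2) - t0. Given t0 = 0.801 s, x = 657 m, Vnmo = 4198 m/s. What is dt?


x/Vnmo = 657/4198 = 0.156503
(x/Vnmo)^2 = 0.024493
t0^2 = 0.641601
sqrt(0.641601 + 0.024493) = 0.816146
dt = 0.816146 - 0.801 = 0.015146

0.015146


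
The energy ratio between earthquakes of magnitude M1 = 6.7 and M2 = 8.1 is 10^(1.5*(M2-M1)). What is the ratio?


M2 - M1 = 8.1 - 6.7 = 1.4
1.5 * 1.4 = 2.1
ratio = 10^2.1 = 125.89

125.89


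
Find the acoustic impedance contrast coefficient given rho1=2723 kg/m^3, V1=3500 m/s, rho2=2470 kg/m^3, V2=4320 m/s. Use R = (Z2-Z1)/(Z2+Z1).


Z1 = 2723 * 3500 = 9530500
Z2 = 2470 * 4320 = 10670400
R = (10670400 - 9530500) / (10670400 + 9530500) = 1139900 / 20200900 = 0.0564

0.0564


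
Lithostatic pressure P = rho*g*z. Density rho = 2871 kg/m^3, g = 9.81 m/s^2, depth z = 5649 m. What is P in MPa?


P = rho * g * z / 1e6
= 2871 * 9.81 * 5649 / 1e6
= 159101316.99 / 1e6
= 159.1013 MPa

159.1013


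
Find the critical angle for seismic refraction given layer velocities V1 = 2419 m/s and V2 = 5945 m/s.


V1/V2 = 2419/5945 = 0.406897
theta_c = arcsin(0.406897) = 24.01 degrees

24.01


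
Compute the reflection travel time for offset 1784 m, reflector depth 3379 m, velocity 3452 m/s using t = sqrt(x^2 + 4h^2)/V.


x^2 + 4h^2 = 1784^2 + 4*3379^2 = 3182656 + 45670564 = 48853220
sqrt(48853220) = 6989.5079
t = 6989.5079 / 3452 = 2.0248 s

2.0248


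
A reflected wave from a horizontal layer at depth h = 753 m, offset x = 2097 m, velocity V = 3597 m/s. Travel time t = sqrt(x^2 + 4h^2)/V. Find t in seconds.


x^2 + 4h^2 = 2097^2 + 4*753^2 = 4397409 + 2268036 = 6665445
sqrt(6665445) = 2581.7523
t = 2581.7523 / 3597 = 0.7178 s

0.7178


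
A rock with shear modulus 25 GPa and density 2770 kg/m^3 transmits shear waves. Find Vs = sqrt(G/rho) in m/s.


Convert G to Pa: G = 25e9 Pa
Compute G/rho = 25e9 / 2770 = 9025270.7581
Vs = sqrt(9025270.7581) = 3004.21 m/s

3004.21


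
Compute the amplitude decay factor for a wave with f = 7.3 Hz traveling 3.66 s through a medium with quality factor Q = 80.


pi*f*t/Q = pi*7.3*3.66/80 = 1.049213
A/A0 = exp(-1.049213) = 0.350213

0.350213


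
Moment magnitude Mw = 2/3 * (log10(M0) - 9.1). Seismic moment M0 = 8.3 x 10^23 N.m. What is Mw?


log10(M0) = log10(8.3 x 10^23) = 23.9191
Mw = 2/3 * (23.9191 - 9.1)
= 2/3 * 14.8191
= 9.88

9.88


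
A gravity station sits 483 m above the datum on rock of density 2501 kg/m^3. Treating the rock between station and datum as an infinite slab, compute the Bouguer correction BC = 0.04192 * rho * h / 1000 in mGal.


BC = 0.04192 * rho * h / 1000
= 0.04192 * 2501 * 483 / 1000
= 50.6386 mGal

50.6386


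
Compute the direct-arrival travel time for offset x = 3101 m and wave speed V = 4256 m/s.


t = x / V
= 3101 / 4256
= 0.7286 s

0.7286


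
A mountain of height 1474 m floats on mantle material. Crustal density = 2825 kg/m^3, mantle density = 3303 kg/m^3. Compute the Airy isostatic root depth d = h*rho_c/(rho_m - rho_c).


rho_m - rho_c = 3303 - 2825 = 478
d = 1474 * 2825 / 478
= 4164050 / 478
= 8711.4 m

8711.4


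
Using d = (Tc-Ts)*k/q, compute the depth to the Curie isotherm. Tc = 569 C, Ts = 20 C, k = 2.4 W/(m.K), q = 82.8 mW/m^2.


T_Curie - T_surf = 569 - 20 = 549 C
Convert q to W/m^2: 82.8 mW/m^2 = 0.0828 W/m^2
d = 549 * 2.4 / 0.0828 = 15913.04 m

15913.04


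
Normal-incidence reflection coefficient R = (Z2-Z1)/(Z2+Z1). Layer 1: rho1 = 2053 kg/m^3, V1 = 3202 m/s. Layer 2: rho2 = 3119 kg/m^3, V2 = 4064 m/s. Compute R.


Z1 = 2053 * 3202 = 6573706
Z2 = 3119 * 4064 = 12675616
R = (12675616 - 6573706) / (12675616 + 6573706) = 6101910 / 19249322 = 0.317

0.317


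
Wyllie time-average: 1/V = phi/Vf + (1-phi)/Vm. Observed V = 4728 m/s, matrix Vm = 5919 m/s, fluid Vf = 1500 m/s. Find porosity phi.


1/V - 1/Vm = 1/4728 - 1/5919 = 4.256e-05
1/Vf - 1/Vm = 1/1500 - 1/5919 = 0.00049772
phi = 4.256e-05 / 0.00049772 = 0.0855

0.0855


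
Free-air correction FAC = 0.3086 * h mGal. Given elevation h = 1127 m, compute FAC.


FAC = 0.3086 * h
= 0.3086 * 1127
= 347.7922 mGal

347.7922


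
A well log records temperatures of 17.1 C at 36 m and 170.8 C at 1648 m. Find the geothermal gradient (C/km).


dT = 170.8 - 17.1 = 153.7 C
dz = 1648 - 36 = 1612 m
gradient = dT/dz * 1000 = 153.7/1612 * 1000 = 95.3474 C/km

95.3474


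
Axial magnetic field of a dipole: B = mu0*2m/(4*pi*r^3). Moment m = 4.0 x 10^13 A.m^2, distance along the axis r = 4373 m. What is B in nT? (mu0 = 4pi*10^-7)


m = 4.0 x 10^13 = 40000000000000 A.m^2
2m = 80000000000000 A.m^2
r^3 = 4373^3 = 83625443117
B = (4pi*10^-7) * 80000000000000 / (4*pi * 83625443117) * 1e9
= 100530964.914873 / 1050868310998.23 * 1e9
= 95664.665 nT

95664.665


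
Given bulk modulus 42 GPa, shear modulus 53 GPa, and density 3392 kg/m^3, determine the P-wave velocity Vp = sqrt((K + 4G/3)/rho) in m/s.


First compute the effective modulus:
K + 4G/3 = 42e9 + 4*53e9/3 = 112666666666.67 Pa
Then divide by density:
112666666666.67 / 3392 = 33215408.805 Pa/(kg/m^3)
Take the square root:
Vp = sqrt(33215408.805) = 5763.28 m/s

5763.28


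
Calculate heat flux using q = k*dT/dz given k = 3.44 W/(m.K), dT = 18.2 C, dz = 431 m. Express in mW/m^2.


q = k * dT / dz * 1000
= 3.44 * 18.2 / 431 * 1000
= 0.145262 * 1000
= 145.2622 mW/m^2

145.2622


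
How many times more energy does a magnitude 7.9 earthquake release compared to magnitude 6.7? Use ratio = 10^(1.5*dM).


M2 - M1 = 7.9 - 6.7 = 1.2
1.5 * 1.2 = 1.8
ratio = 10^1.8 = 63.1

63.1


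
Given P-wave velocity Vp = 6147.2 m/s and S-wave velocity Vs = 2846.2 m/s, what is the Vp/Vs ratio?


Vp/Vs = 6147.2 / 2846.2
= 2.1598

2.1598


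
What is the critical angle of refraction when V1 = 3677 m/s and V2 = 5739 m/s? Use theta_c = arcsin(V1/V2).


V1/V2 = 3677/5739 = 0.640704
theta_c = arcsin(0.640704) = 39.8443 degrees

39.8443


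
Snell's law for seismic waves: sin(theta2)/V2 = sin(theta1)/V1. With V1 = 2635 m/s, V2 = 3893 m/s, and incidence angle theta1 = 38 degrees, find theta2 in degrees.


sin(theta1) = sin(38 deg) = 0.615661
sin(theta2) = V2/V1 * sin(theta1) = 3893/2635 * 0.615661 = 0.90959
theta2 = arcsin(0.90959) = 65.4488 degrees

65.4488


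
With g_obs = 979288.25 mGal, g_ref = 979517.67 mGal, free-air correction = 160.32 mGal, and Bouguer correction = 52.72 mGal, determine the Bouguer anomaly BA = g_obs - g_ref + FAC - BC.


BA = g_obs - g_ref + FAC - BC
= 979288.25 - 979517.67 + 160.32 - 52.72
= -121.82 mGal

-121.82


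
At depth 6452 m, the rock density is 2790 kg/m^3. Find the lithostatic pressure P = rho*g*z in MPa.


P = rho * g * z / 1e6
= 2790 * 9.81 * 6452 / 1e6
= 176590594.8 / 1e6
= 176.5906 MPa

176.5906


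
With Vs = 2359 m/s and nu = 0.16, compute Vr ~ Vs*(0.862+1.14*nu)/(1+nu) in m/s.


Numerator factor = 0.862 + 1.14*0.16 = 1.0444
Denominator = 1 + 0.16 = 1.16
Vr = 2359 * 1.0444 / 1.16 = 2123.91 m/s

2123.91


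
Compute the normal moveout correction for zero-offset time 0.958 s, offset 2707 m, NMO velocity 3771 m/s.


x/Vnmo = 2707/3771 = 0.717847
(x/Vnmo)^2 = 0.515304
t0^2 = 0.917764
sqrt(0.917764 + 0.515304) = 1.197108
dt = 1.197108 - 0.958 = 0.239108

0.239108


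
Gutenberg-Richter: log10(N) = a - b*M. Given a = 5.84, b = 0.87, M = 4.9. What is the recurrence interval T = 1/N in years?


log10(N) = 5.84 - 0.87*4.9 = 1.577
N = 10^1.577 = 37.757219
T = 1/N = 1/37.757219 = 0.0265 years

0.0265


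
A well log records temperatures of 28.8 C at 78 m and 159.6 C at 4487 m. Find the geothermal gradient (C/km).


dT = 159.6 - 28.8 = 130.8 C
dz = 4487 - 78 = 4409 m
gradient = dT/dz * 1000 = 130.8/4409 * 1000 = 29.6666 C/km

29.6666


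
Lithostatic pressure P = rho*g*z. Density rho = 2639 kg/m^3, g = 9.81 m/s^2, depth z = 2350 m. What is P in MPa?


P = rho * g * z / 1e6
= 2639 * 9.81 * 2350 / 1e6
= 60838186.5 / 1e6
= 60.8382 MPa

60.8382


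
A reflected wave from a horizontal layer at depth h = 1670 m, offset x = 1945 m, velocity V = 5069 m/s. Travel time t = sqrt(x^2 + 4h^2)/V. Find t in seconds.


x^2 + 4h^2 = 1945^2 + 4*1670^2 = 3783025 + 11155600 = 14938625
sqrt(14938625) = 3865.0517
t = 3865.0517 / 5069 = 0.7625 s

0.7625


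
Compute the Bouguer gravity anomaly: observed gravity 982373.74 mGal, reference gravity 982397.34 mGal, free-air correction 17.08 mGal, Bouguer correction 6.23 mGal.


BA = g_obs - g_ref + FAC - BC
= 982373.74 - 982397.34 + 17.08 - 6.23
= -12.75 mGal

-12.75


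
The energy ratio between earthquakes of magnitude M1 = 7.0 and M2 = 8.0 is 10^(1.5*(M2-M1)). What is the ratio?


M2 - M1 = 8.0 - 7.0 = 1.0
1.5 * 1.0 = 1.5
ratio = 10^1.5 = 31.62

31.62


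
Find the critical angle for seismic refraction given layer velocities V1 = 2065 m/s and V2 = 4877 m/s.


V1/V2 = 2065/4877 = 0.423416
theta_c = arcsin(0.423416) = 25.0504 degrees

25.0504


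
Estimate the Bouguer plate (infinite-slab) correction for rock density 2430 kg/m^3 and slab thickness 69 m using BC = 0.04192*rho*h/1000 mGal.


BC = 0.04192 * rho * h / 1000
= 0.04192 * 2430 * 69 / 1000
= 7.0287 mGal

7.0287


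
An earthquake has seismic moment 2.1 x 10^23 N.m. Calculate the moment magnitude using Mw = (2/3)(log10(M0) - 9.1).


log10(M0) = log10(2.1 x 10^23) = 23.3222
Mw = 2/3 * (23.3222 - 9.1)
= 2/3 * 14.2222
= 9.48

9.48


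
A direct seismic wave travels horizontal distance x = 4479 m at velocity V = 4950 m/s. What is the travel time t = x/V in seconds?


t = x / V
= 4479 / 4950
= 0.9048 s

0.9048


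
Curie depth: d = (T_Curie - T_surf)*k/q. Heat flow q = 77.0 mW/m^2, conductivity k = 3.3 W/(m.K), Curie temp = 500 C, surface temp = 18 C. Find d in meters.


T_Curie - T_surf = 500 - 18 = 482 C
Convert q to W/m^2: 77.0 mW/m^2 = 0.077 W/m^2
d = 482 * 3.3 / 0.077 = 20657.14 m

20657.14


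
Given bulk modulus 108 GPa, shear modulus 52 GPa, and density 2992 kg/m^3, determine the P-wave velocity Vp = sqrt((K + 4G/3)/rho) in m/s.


First compute the effective modulus:
K + 4G/3 = 108e9 + 4*52e9/3 = 177333333333.33 Pa
Then divide by density:
177333333333.33 / 2992 = 59269162.2103 Pa/(kg/m^3)
Take the square root:
Vp = sqrt(59269162.2103) = 7698.65 m/s

7698.65


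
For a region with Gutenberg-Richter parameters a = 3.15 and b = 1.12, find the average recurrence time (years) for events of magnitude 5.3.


log10(N) = 3.15 - 1.12*5.3 = -2.786
N = 10^-2.786 = 0.001637
T = 1/N = 1/0.001637 = 610.942 years

610.942


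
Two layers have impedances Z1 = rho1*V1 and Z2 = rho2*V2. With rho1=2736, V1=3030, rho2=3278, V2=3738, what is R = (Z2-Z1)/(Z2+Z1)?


Z1 = 2736 * 3030 = 8290080
Z2 = 3278 * 3738 = 12253164
R = (12253164 - 8290080) / (12253164 + 8290080) = 3963084 / 20543244 = 0.1929

0.1929


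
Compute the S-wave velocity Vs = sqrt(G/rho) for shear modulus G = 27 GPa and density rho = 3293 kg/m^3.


Convert G to Pa: G = 27e9 Pa
Compute G/rho = 27e9 / 3293 = 8199210.4464
Vs = sqrt(8199210.4464) = 2863.43 m/s

2863.43


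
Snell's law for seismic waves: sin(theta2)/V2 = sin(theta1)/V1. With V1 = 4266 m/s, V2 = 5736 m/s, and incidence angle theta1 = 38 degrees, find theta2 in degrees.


sin(theta1) = sin(38 deg) = 0.615661
sin(theta2) = V2/V1 * sin(theta1) = 5736/4266 * 0.615661 = 0.827809
theta2 = arcsin(0.827809) = 55.8743 degrees

55.8743


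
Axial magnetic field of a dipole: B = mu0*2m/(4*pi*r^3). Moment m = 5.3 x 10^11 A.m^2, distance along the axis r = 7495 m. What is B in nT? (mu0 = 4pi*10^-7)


m = 5.3 x 10^11 = 530000000000 A.m^2
2m = 1060000000000 A.m^2
r^3 = 7495^3 = 421031812375
B = (4pi*10^-7) * 1060000000000 / (4*pi * 421031812375) * 1e9
= 1332035.285122 / 5290841794739.58 * 1e9
= 251.7624 nT

251.7624


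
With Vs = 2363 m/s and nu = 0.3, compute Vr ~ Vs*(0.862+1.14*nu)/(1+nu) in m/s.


Numerator factor = 0.862 + 1.14*0.3 = 1.204
Denominator = 1 + 0.3 = 1.3
Vr = 2363 * 1.204 / 1.3 = 2188.5 m/s

2188.5


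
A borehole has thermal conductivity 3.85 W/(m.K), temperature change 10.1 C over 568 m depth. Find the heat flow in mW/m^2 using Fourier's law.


q = k * dT / dz * 1000
= 3.85 * 10.1 / 568 * 1000
= 0.06846 * 1000
= 68.4595 mW/m^2

68.4595


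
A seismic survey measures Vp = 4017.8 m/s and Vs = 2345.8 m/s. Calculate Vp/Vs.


Vp/Vs = 4017.8 / 2345.8
= 1.7128

1.7128


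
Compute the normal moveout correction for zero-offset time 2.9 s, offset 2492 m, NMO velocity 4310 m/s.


x/Vnmo = 2492/4310 = 0.57819
(x/Vnmo)^2 = 0.334304
t0^2 = 8.41
sqrt(8.41 + 0.334304) = 2.957077
dt = 2.957077 - 2.9 = 0.057077

0.057077


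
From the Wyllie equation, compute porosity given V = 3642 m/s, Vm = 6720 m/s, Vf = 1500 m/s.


1/V - 1/Vm = 1/3642 - 1/6720 = 0.00012576
1/Vf - 1/Vm = 1/1500 - 1/6720 = 0.00051786
phi = 0.00012576 / 0.00051786 = 0.2429

0.2429


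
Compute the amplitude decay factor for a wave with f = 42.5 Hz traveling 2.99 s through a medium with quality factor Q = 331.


pi*f*t/Q = pi*42.5*2.99/331 = 1.206096
A/A0 = exp(-1.206096) = 0.299364

0.299364


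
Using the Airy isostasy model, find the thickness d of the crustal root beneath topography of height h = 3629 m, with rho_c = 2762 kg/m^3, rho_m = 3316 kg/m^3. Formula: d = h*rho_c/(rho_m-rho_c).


rho_m - rho_c = 3316 - 2762 = 554
d = 3629 * 2762 / 554
= 10023298 / 554
= 18092.6 m

18092.6


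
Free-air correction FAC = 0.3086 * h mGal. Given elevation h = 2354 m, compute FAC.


FAC = 0.3086 * h
= 0.3086 * 2354
= 726.4444 mGal

726.4444


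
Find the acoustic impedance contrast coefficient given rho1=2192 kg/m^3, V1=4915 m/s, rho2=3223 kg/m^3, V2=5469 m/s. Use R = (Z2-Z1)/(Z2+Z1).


Z1 = 2192 * 4915 = 10773680
Z2 = 3223 * 5469 = 17626587
R = (17626587 - 10773680) / (17626587 + 10773680) = 6852907 / 28400267 = 0.2413

0.2413


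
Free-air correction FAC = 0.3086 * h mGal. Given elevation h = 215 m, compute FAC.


FAC = 0.3086 * h
= 0.3086 * 215
= 66.349 mGal

66.349


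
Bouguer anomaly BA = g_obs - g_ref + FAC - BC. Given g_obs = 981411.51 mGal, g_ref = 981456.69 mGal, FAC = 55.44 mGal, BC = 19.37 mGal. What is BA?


BA = g_obs - g_ref + FAC - BC
= 981411.51 - 981456.69 + 55.44 - 19.37
= -9.11 mGal

-9.11


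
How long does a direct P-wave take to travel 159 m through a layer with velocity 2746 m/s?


t = x / V
= 159 / 2746
= 0.0579 s

0.0579


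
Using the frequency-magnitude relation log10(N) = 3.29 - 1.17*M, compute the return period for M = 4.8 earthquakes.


log10(N) = 3.29 - 1.17*4.8 = -2.326
N = 10^-2.326 = 0.004721
T = 1/N = 1/0.004721 = 211.8361 years

211.8361


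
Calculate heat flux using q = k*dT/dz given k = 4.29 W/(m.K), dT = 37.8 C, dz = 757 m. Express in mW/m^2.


q = k * dT / dz * 1000
= 4.29 * 37.8 / 757 * 1000
= 0.214217 * 1000
= 214.2166 mW/m^2

214.2166


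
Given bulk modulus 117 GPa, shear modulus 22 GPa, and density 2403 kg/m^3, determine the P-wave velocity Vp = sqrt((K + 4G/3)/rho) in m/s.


First compute the effective modulus:
K + 4G/3 = 117e9 + 4*22e9/3 = 146333333333.33 Pa
Then divide by density:
146333333333.33 / 2403 = 60896102.0946 Pa/(kg/m^3)
Take the square root:
Vp = sqrt(60896102.0946) = 7803.6 m/s

7803.6
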